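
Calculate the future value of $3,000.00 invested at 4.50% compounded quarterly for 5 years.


Compound interest formula: A = P(1 + r/n)^(nt)
A = $3,000.00 × (1 + 0.045/4)^(4 × 5)
Growth factor: (1 + 0.045/4)^20 = 1.250751
A = $3,000.00 × 1.250751
A = $3,752.25

A = P(1 + r/n)^(nt) = $3,752.25


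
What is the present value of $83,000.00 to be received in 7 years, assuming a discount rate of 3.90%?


Present value formula: PV = FV / (1 + r)^t
PV = $83,000.00 / (1 + 0.039)^7
PV = $83,000.00 / 1.307100
PV = $63,499.35

PV = FV / (1 + r)^t = $63,499.35


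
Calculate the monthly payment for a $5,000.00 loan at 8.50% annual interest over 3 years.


Loan payment formula: PMT = PV × r / (1 − (1 + r)^(−n))
Monthly rate r = 0.085/12 ≈ 0.00708333, n = 36 months
Denominator: 1 − (1 + 0.085/12)^(−36) = 0.224387
PMT = $5,000.00 × (0.085/12) / 0.224387
PMT = $157.84 per month

PMT = PV × r / (1-(1+r)^(-n)) = $157.84/month


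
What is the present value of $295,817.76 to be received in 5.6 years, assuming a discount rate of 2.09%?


Present value formula: PV = FV / (1 + r)^t
PV = $295,817.76 / (1 + 0.0209)^5.6
PV = $295,817.76 / 1.12280915
PV = $263,462.19

PV = FV / (1 + r)^t = $263,462.19


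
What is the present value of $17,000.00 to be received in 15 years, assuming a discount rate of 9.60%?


Present value formula: PV = FV / (1 + r)^t
PV = $17,000.00 / (1 + 0.096)^15
PV = $17,000.00 / 3.955108
PV = $4,298.24

PV = FV / (1 + r)^t = $4,298.24


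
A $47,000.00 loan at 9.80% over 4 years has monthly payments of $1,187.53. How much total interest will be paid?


Total paid over the life of the loan = PMT × n.
Total paid = $1,187.53 × 48 = $57,001.44
Total interest = total paid − principal = $57,001.44 − $47,000.00 = $10,001.44

Total interest = (PMT × n) - PV = $10,001.44


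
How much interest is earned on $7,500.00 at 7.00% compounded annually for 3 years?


Compound interest earned = final amount − principal.
A = P(1 + r/n)^(nt) = $7,500.00 × (1 + 0.07/1)^(1 × 3) = $9,187.82
Interest = A − P = $9,187.82 − $7,500.00 = $1,687.82

Interest = A - P = $1,687.82


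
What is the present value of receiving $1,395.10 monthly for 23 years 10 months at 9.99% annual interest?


Present value of an ordinary annuity: PV = PMT × (1 − (1 + r)^(−n)) / r
Monthly rate r = 0.0999/12 = 0.008325, n = 286
PV = $1,395.10 × (1 − (1 + 0.0999/12)^(−286)) / (0.0999/12)
PV = $1,395.10 × 108.903481
PV = $151,931.25

PV = PMT × (1-(1+r)^(-n))/r = $151,931.25


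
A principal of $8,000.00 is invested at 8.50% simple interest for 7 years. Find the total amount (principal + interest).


Total amount formula: A = P(1 + rt) = P + P·r·t
Interest: I = P × r × t = $8,000.00 × 0.085 × 7 = $4,760.00
A = P + I = $8,000.00 + $4,760.00 = $12,760.00

A = P + I = P(1 + rt) = $12,760.00


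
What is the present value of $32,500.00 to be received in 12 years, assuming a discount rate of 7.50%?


Present value formula: PV = FV / (1 + r)^t
PV = $32,500.00 / (1 + 0.075)^12
PV = $32,500.00 / 2.381780
PV = $13,645.26

PV = FV / (1 + r)^t = $13,645.26


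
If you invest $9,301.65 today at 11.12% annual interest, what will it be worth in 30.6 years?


Future value formula: FV = PV × (1 + r)^t
FV = $9,301.65 × (1 + 0.1112)^30.6
FV = $9,301.65 × 25.190821
FV = $234,316.20

FV = PV × (1 + r)^t = $234,316.20


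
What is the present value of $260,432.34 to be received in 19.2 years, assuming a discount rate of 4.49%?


Present value formula: PV = FV / (1 + r)^t
PV = $260,432.34 / (1 + 0.0449)^19.2
PV = $260,432.34 / 2.323993
PV = $112,062.45

PV = FV / (1 + r)^t = $112,062.45


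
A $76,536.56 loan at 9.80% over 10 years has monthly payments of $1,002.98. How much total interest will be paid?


Total paid over the life of the loan = PMT × n.
Total paid = $1,002.98 × 120 = $120,357.60
Total interest = total paid − principal = $120,357.60 − $76,536.56 = $43,821.04

Total interest = (PMT × n) - PV = $43,821.04


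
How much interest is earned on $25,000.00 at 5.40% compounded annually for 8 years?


Compound interest earned = final amount − principal.
A = P(1 + r/n)^(nt) = $25,000.00 × (1 + 0.054/1)^(1 × 8) = $38,077.19
Interest = A − P = $38,077.19 − $25,000.00 = $13,077.19

Interest = A - P = $13,077.19


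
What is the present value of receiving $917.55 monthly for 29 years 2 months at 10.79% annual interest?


Present value of an ordinary annuity: PV = PMT × (1 − (1 + r)^(−n)) / r
Monthly rate r = 0.1079/12 ≈ 0.00899167, n = 350
PV = $917.55 × (1 − (1 + 0.1079/12)^(−350)) / (0.1079/12)
PV = $917.55 × 106.366708
PV = $97,596.77

PV = PMT × (1-(1+r)^(-n))/r = $97,596.77


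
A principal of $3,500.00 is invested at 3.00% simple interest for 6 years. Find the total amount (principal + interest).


Total amount formula: A = P(1 + rt) = P + P·r·t
Interest: I = P × r × t = $3,500.00 × 0.03 × 6 = $630.00
A = P + I = $3,500.00 + $630.00 = $4,130.00

A = P + I = P(1 + rt) = $4,130.00


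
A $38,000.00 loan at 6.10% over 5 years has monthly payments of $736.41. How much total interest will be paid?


Total paid over the life of the loan = PMT × n.
Total paid = $736.41 × 60 = $44,184.60
Total interest = total paid − principal = $44,184.60 − $38,000.00 = $6,184.60

Total interest = (PMT × n) - PV = $6,184.60


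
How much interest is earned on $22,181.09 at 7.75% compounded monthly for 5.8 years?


Compound interest earned = final amount − principal.
A = P(1 + r/n)^(nt) = $22,181.09 × (1 + 0.0775/12)^(12 × 5.8) = $34,719.27
Interest = A − P = $34,719.27 − $22,181.09 = $12,538.18

Interest = A - P = $12,538.18


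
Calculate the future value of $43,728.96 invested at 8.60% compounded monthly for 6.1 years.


Compound interest formula: A = P(1 + r/n)^(nt)
A = $43,728.96 × (1 + 0.086/12)^(12 × 6.1)
Growth factor: (1 + 0.086/12)^73.2 = 1.6866244
A = $43,728.96 × 1.6866244
A = $73,754.33

A = P(1 + r/n)^(nt) = $73,754.33


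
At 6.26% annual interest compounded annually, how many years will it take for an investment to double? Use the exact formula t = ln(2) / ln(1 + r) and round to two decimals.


Doubling condition: (1 + r)^t = 2
Take ln of both sides: t × ln(1 + r) = ln(2)
t = ln(2) / ln(1 + r)
t = 0.693147 / 0.060719
t = 11.42

t = ln(2) / ln(1 + r) = 11.42 years


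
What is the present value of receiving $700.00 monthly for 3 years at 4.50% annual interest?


Present value of an ordinary annuity: PV = PMT × (1 − (1 + r)^(−n)) / r
Monthly rate r = 0.045/12 = 0.00375, n = 36
PV = $700.00 × (1 − (1 + 0.045/12)^(−36)) / (0.045/12)
PV = $700.00 × 33.616921
PV = $23,531.84

PV = PMT × (1-(1+r)^(-n))/r = $23,531.84


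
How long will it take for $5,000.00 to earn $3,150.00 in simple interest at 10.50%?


Rearrange the simple interest formula for t:
I = P × r × t  ⇒  t = I / (P × r)
t = $3,150.00 / ($5,000.00 × 0.105)
t = 6

t = I/(P×r) = 6 years


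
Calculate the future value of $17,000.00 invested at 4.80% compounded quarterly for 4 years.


Compound interest formula: A = P(1 + r/n)^(nt)
A = $17,000.00 × (1 + 0.048/4)^(4 × 4)
Growth factor: (1 + 0.048/4)^16 = 1.2102865
A = $17,000.00 × 1.2102865
A = $20,574.87

A = P(1 + r/n)^(nt) = $20,574.87


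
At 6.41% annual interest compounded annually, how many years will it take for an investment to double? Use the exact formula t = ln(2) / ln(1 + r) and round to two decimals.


Doubling condition: (1 + r)^t = 2
Take ln of both sides: t × ln(1 + r) = ln(2)
t = ln(2) / ln(1 + r)
t = 0.693147 / 0.062129
t = 11.16

t = ln(2) / ln(1 + r) = 11.16 years


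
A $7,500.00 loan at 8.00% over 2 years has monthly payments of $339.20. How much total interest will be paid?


Total paid over the life of the loan = PMT × n.
Total paid = $339.20 × 24 = $8,140.80
Total interest = total paid − principal = $8,140.80 − $7,500.00 = $640.80

Total interest = (PMT × n) - PV = $640.80


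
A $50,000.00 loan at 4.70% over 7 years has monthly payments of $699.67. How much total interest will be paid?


Total paid over the life of the loan = PMT × n.
Total paid = $699.67 × 84 = $58,772.28
Total interest = total paid − principal = $58,772.28 − $50,000.00 = $8,772.28

Total interest = (PMT × n) - PV = $8,772.28


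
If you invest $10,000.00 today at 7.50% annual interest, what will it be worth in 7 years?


Future value formula: FV = PV × (1 + r)^t
FV = $10,000.00 × (1 + 0.075)^7
FV = $10,000.00 × 1.659049
FV = $16,590.49

FV = PV × (1 + r)^t = $16,590.49


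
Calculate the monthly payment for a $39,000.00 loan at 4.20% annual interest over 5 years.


Loan payment formula: PMT = PV × r / (1 − (1 + r)^(−n))
Monthly rate r = 0.042/12 = 0.0035, n = 60 months
Denominator: 1 − (1 + 0.042/12)^(−60) = 0.189119
PMT = $39,000.00 × (0.042/12) / 0.189119
PMT = $721.77 per month

PMT = PV × r / (1-(1+r)^(-n)) = $721.77/month


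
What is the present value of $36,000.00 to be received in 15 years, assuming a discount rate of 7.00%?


Present value formula: PV = FV / (1 + r)^t
PV = $36,000.00 / (1 + 0.07)^15
PV = $36,000.00 / 2.7590315
PV = $13,048.06

PV = FV / (1 + r)^t = $13,048.06


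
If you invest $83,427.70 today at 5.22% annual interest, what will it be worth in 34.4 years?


Future value formula: FV = PV × (1 + r)^t
FV = $83,427.70 × (1 + 0.0522)^34.4
FV = $83,427.70 × 5.7568039
FV = $480,276.91

FV = PV × (1 + r)^t = $480,276.91


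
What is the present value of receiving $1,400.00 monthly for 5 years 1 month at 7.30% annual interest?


Present value of an ordinary annuity: PV = PMT × (1 − (1 + r)^(−n)) / r
Monthly rate r = 0.073/12 ≈ 0.00608333, n = 61
PV = $1,400.00 × (1 − (1 + 0.073/12)^(−61)) / (0.073/12)
PV = $1,400.00 × 50.833557
PV = $71,166.98

PV = PMT × (1-(1+r)^(-n))/r = $71,166.98


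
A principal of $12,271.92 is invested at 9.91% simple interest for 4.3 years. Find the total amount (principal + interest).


Total amount formula: A = P(1 + rt) = P + P·r·t
Interest: I = P × r × t = $12,271.92 × 0.0991 × 4.3 = $5,229.43
A = P + I = $12,271.92 + $5,229.43 = $17,501.35

A = P + I = P(1 + rt) = $17,501.35


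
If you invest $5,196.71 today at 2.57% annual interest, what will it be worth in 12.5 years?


Future value formula: FV = PV × (1 + r)^t
FV = $5,196.71 × (1 + 0.0257)^12.5
FV = $5,196.71 × 1.373265
FV = $7,136.46

FV = PV × (1 + r)^t = $7,136.46


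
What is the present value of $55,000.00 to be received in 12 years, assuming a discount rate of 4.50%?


Present value formula: PV = FV / (1 + r)^t
PV = $55,000.00 / (1 + 0.045)^12
PV = $55,000.00 / 1.6958814
PV = $32,431.51

PV = FV / (1 + r)^t = $32,431.51


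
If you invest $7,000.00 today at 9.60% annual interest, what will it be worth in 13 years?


Future value formula: FV = PV × (1 + r)^t
FV = $7,000.00 × (1 + 0.096)^13
FV = $7,000.00 × 3.292587
FV = $23,048.11

FV = PV × (1 + r)^t = $23,048.11


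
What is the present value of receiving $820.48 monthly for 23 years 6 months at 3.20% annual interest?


Present value of an ordinary annuity: PV = PMT × (1 − (1 + r)^(−n)) / r
Monthly rate r = 0.032/12 ≈ 0.00266667, n = 282
PV = $820.48 × (1 − (1 + 0.032/12)^(−282)) / (0.032/12)
PV = $820.48 × 198.039435
PV = $162,487.40

PV = PMT × (1-(1+r)^(-n))/r = $162,487.40


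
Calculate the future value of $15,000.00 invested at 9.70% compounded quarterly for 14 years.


Compound interest formula: A = P(1 + r/n)^(nt)
A = $15,000.00 × (1 + 0.097/4)^(4 × 14)
Growth factor: (1 + 0.097/4)^56 = 3.8259075
A = $15,000.00 × 3.8259075
A = $57,388.61

A = P(1 + r/n)^(nt) = $57,388.61


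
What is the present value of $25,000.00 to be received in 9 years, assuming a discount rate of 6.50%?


Present value formula: PV = FV / (1 + r)^t
PV = $25,000.00 / (1 + 0.065)^9
PV = $25,000.00 / 1.762570
PV = $14,183.83

PV = FV / (1 + r)^t = $14,183.83


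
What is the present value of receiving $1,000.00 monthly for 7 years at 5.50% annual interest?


Present value of an ordinary annuity: PV = PMT × (1 − (1 + r)^(−n)) / r
Monthly rate r = 0.055/12 ≈ 0.00458333, n = 84
PV = $1,000.00 × (1 − (1 + 0.055/12)^(−84)) / (0.055/12)
PV = $1,000.00 × 69.589216
PV = $69,589.22

PV = PMT × (1-(1+r)^(-n))/r = $69,589.22


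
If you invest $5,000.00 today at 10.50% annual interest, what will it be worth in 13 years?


Future value formula: FV = PV × (1 + r)^t
FV = $5,000.00 × (1 + 0.105)^13
FV = $5,000.00 × 3.661926
FV = $18,309.63

FV = PV × (1 + r)^t = $18,309.63


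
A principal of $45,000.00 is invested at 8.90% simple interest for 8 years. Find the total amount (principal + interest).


Total amount formula: A = P(1 + rt) = P + P·r·t
Interest: I = P × r × t = $45,000.00 × 0.089 × 8 = $32,040.00
A = P + I = $45,000.00 + $32,040.00 = $77,040.00

A = P + I = P(1 + rt) = $77,040.00


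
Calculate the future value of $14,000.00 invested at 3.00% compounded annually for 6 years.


Compound interest formula: A = P(1 + r/n)^(nt)
A = $14,000.00 × (1 + 0.03/1)^(1 × 6)
Growth factor: (1 + 0.03/1)^6 = 1.194052
A = $14,000.00 × 1.194052
A = $16,716.73

A = P(1 + r/n)^(nt) = $16,716.73


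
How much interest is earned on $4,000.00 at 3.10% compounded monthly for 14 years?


Compound interest earned = final amount − principal.
A = P(1 + r/n)^(nt) = $4,000.00 × (1 + 0.031/12)^(12 × 14) = $6,170.22
Interest = A − P = $6,170.22 − $4,000.00 = $2,170.22

Interest = A - P = $2,170.22


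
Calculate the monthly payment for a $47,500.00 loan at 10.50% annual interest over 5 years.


Loan payment formula: PMT = PV × r / (1 − (1 + r)^(−n))
Monthly rate r = 0.105/12 = 0.00875, n = 60 months
Denominator: 1 − (1 + 0.105/12)^(−60) = 0.407092
PMT = $47,500.00 × (0.105/12) / 0.407092
PMT = $1,020.96 per month

PMT = PV × r / (1-(1+r)^(-n)) = $1,020.96/month


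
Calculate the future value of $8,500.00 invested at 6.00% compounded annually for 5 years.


Compound interest formula: A = P(1 + r/n)^(nt)
A = $8,500.00 × (1 + 0.06/1)^(1 × 5)
Growth factor: (1 + 0.06/1)^5 = 1.338226
A = $8,500.00 × 1.338226
A = $11,374.92

A = P(1 + r/n)^(nt) = $11,374.92


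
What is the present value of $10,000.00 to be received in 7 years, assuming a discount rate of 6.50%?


Present value formula: PV = FV / (1 + r)^t
PV = $10,000.00 / (1 + 0.065)^7
PV = $10,000.00 / 1.553987
PV = $6,435.06

PV = FV / (1 + r)^t = $6,435.06


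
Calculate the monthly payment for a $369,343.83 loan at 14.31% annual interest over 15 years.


Loan payment formula: PMT = PV × r / (1 − (1 + r)^(−n))
Monthly rate r = 0.1431/12 = 0.011925, n = 180 months
Denominator: 1 − (1 + 0.1431/12)^(−180) = 0.881614
PMT = $369,343.83 × (0.1431/12) / 0.881614
PMT = $4,995.87 per month

PMT = PV × r / (1-(1+r)^(-n)) = $4,995.87/month


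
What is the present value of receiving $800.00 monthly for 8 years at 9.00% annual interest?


Present value of an ordinary annuity: PV = PMT × (1 − (1 + r)^(−n)) / r
Monthly rate r = 0.09/12 = 0.0075, n = 96
PV = $800.00 × (1 − (1 + 0.09/12)^(−96)) / (0.09/12)
PV = $800.00 × 68.258439
PV = $54,606.75

PV = PMT × (1-(1+r)^(-n))/r = $54,606.75


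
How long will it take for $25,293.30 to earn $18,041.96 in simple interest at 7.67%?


Rearrange the simple interest formula for t:
I = P × r × t  ⇒  t = I / (P × r)
t = $18,041.96 / ($25,293.30 × 0.0767)
t = 9.3

t = I/(P×r) = 9.3 years


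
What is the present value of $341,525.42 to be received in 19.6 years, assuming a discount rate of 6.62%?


Present value formula: PV = FV / (1 + r)^t
PV = $341,525.42 / (1 + 0.0662)^19.6
PV = $341,525.42 / 3.512676
PV = $97,226.56

PV = FV / (1 + r)^t = $97,226.56


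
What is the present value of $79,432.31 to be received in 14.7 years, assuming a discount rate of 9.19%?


Present value formula: PV = FV / (1 + r)^t
PV = $79,432.31 / (1 + 0.0919)^14.7
PV = $79,432.31 / 3.641566
PV = $21,812.68

PV = FV / (1 + r)^t = $21,812.68


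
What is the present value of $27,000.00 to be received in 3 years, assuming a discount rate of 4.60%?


Present value formula: PV = FV / (1 + r)^t
PV = $27,000.00 / (1 + 0.046)^3
PV = $27,000.00 / 1.14444534
PV = $23,592.21

PV = FV / (1 + r)^t = $23,592.21


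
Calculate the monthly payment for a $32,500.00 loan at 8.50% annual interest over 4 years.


Loan payment formula: PMT = PV × r / (1 − (1 + r)^(−n))
Monthly rate r = 0.085/12 ≈ 0.00708333, n = 48 months
Denominator: 1 − (1 + 0.085/12)^(−48) = 0.287376
PMT = $32,500.00 × (0.085/12) / 0.287376
PMT = $801.07 per month

PMT = PV × r / (1-(1+r)^(-n)) = $801.07/month


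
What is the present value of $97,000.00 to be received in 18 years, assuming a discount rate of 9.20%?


Present value formula: PV = FV / (1 + r)^t
PV = $97,000.00 / (1 + 0.092)^18
PV = $97,000.00 / 4.875369
PV = $19,895.93

PV = FV / (1 + r)^t = $19,895.93


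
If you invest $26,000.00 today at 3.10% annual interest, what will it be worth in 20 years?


Future value formula: FV = PV × (1 + r)^t
FV = $26,000.00 × (1 + 0.031)^20
FV = $26,000.00 × 1.8415067
FV = $47,879.17

FV = PV × (1 + r)^t = $47,879.17


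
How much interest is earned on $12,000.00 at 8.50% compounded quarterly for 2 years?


Compound interest earned = final amount − principal.
A = P(1 + r/n)^(nt) = $12,000.00 × (1 + 0.085/4)^(4 × 2) = $14,198.35
Interest = A − P = $14,198.35 − $12,000.00 = $2,198.35

Interest = A - P = $2,198.35


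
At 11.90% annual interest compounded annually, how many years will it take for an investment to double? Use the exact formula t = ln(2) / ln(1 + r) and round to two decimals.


Doubling condition: (1 + r)^t = 2
Take ln of both sides: t × ln(1 + r) = ln(2)
t = ln(2) / ln(1 + r)
t = 0.693147 / 0.112435
t = 6.16

t = ln(2) / ln(1 + r) = 6.16 years


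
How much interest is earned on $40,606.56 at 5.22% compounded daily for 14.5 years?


Compound interest earned = final amount − principal.
A = P(1 + r/n)^(nt) = $40,606.56 × (1 + 0.0522/365)^(365 × 14.5) = $86,554.61
Interest = A − P = $86,554.61 − $40,606.56 = $45,948.05

Interest = A - P = $45,948.05


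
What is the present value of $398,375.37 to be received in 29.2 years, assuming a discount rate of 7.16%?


Present value formula: PV = FV / (1 + r)^t
PV = $398,375.37 / (1 + 0.0716)^29.2
PV = $398,375.37 / 7.532775
PV = $52,885.61

PV = FV / (1 + r)^t = $52,885.61


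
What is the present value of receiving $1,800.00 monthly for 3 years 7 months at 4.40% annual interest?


Present value of an ordinary annuity: PV = PMT × (1 − (1 + r)^(−n)) / r
Monthly rate r = 0.044/12 ≈ 0.00366667, n = 43
PV = $1,800.00 × (1 − (1 + 0.044/12)^(−43)) / (0.044/12)
PV = $1,800.00 × 39.714335
PV = $71,485.80

PV = PMT × (1-(1+r)^(-n))/r = $71,485.80


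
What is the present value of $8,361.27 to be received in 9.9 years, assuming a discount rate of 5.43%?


Present value formula: PV = FV / (1 + r)^t
PV = $8,361.27 / (1 + 0.0543)^9.9
PV = $8,361.27 / 1.687896
PV = $4,953.66

PV = FV / (1 + r)^t = $4,953.66


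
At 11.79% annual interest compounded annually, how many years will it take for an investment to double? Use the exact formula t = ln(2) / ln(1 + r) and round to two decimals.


Doubling condition: (1 + r)^t = 2
Take ln of both sides: t × ln(1 + r) = ln(2)
t = ln(2) / ln(1 + r)
t = 0.693147 / 0.111452
t = 6.22

t = ln(2) / ln(1 + r) = 6.22 years


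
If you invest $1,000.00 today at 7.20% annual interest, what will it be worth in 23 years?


Future value formula: FV = PV × (1 + r)^t
FV = $1,000.00 × (1 + 0.072)^23
FV = $1,000.00 × 4.948574
FV = $4,948.57

FV = PV × (1 + r)^t = $4,948.57


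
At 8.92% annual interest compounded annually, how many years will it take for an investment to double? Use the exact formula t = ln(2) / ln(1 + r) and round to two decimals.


Doubling condition: (1 + r)^t = 2
Take ln of both sides: t × ln(1 + r) = ln(2)
t = ln(2) / ln(1 + r)
t = 0.693147 / 0.085443
t = 8.11

t = ln(2) / ln(1 + r) = 8.11 years


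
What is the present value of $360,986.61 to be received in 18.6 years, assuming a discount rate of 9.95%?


Present value formula: PV = FV / (1 + r)^t
PV = $360,986.61 / (1 + 0.0995)^18.6
PV = $360,986.61 / 5.837560
PV = $61,838.61

PV = FV / (1 + r)^t = $61,838.61


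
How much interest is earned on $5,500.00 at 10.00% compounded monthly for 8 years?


Compound interest earned = final amount − principal.
A = P(1 + r/n)^(nt) = $5,500.00 × (1 + 0.1/12)^(12 × 8) = $12,199.97
Interest = A − P = $12,199.97 − $5,500.00 = $6,699.97

Interest = A - P = $6,699.97


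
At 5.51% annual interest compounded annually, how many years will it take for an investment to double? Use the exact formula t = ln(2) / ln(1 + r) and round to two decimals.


Doubling condition: (1 + r)^t = 2
Take ln of both sides: t × ln(1 + r) = ln(2)
t = ln(2) / ln(1 + r)
t = 0.693147 / 0.053636
t = 12.92

t = ln(2) / ln(1 + r) = 12.92 years


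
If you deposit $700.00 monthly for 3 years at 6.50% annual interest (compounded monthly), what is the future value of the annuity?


Future value of an ordinary annuity: FV = PMT × ((1 + r)^n − 1) / r
Monthly rate r = 0.065/12 ≈ 0.00541667, n = 36
FV = $700.00 × ((1 + 0.065/12)^36 − 1) / (0.065/12)
FV = $700.00 × 39.631685
FV = $27,742.18

FV = PMT × ((1+r)^n - 1)/r = $27,742.18


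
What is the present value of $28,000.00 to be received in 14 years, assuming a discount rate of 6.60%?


Present value formula: PV = FV / (1 + r)^t
PV = $28,000.00 / (1 + 0.066)^14
PV = $28,000.00 / 2.4468135
PV = $11,443.45

PV = FV / (1 + r)^t = $11,443.45


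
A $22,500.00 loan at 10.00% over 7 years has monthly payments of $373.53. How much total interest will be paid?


Total paid over the life of the loan = PMT × n.
Total paid = $373.53 × 84 = $31,376.52
Total interest = total paid − principal = $31,376.52 − $22,500.00 = $8,876.52

Total interest = (PMT × n) - PV = $8,876.52


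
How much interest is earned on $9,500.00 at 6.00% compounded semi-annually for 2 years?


Compound interest earned = final amount − principal.
A = P(1 + r/n)^(nt) = $9,500.00 × (1 + 0.06/2)^(2 × 2) = $10,692.33
Interest = A − P = $10,692.33 − $9,500.00 = $1,192.33

Interest = A - P = $1,192.33


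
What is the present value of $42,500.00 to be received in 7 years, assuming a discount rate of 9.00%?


Present value formula: PV = FV / (1 + r)^t
PV = $42,500.00 / (1 + 0.09)^7
PV = $42,500.00 / 1.828039
PV = $23,248.96

PV = FV / (1 + r)^t = $23,248.96


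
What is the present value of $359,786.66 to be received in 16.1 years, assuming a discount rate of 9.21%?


Present value formula: PV = FV / (1 + r)^t
PV = $359,786.66 / (1 + 0.0921)^16.1
PV = $359,786.66 / 4.1307105
PV = $87,100.43

PV = FV / (1 + r)^t = $87,100.43


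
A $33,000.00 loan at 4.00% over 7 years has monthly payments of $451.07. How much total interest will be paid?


Total paid over the life of the loan = PMT × n.
Total paid = $451.07 × 84 = $37,889.88
Total interest = total paid − principal = $37,889.88 − $33,000.00 = $4,889.88

Total interest = (PMT × n) - PV = $4,889.88


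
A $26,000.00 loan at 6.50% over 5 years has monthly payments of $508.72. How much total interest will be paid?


Total paid over the life of the loan = PMT × n.
Total paid = $508.72 × 60 = $30,523.20
Total interest = total paid − principal = $30,523.20 − $26,000.00 = $4,523.20

Total interest = (PMT × n) - PV = $4,523.20


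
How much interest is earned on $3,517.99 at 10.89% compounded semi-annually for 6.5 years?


Compound interest earned = final amount − principal.
A = P(1 + r/n)^(nt) = $3,517.99 × (1 + 0.1089/2)^(2 × 6.5) = $7,008.62
Interest = A − P = $7,008.62 − $3,517.99 = $3,490.63

Interest = A - P = $3,490.63


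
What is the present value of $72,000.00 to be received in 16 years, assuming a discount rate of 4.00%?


Present value formula: PV = FV / (1 + r)^t
PV = $72,000.00 / (1 + 0.04)^16
PV = $72,000.00 / 1.872981
PV = $38,441.39

PV = FV / (1 + r)^t = $38,441.39


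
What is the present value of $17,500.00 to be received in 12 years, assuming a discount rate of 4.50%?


Present value formula: PV = FV / (1 + r)^t
PV = $17,500.00 / (1 + 0.045)^12
PV = $17,500.00 / 1.695881
PV = $10,319.12

PV = FV / (1 + r)^t = $10,319.12


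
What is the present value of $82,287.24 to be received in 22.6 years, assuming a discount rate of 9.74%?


Present value formula: PV = FV / (1 + r)^t
PV = $82,287.24 / (1 + 0.0974)^22.6
PV = $82,287.24 / 8.170488
PV = $10,071.28

PV = FV / (1 + r)^t = $10,071.28


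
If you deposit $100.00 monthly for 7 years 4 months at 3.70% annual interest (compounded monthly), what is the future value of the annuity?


Future value of an ordinary annuity: FV = PMT × ((1 + r)^n − 1) / r
Monthly rate r = 0.037/12 ≈ 0.00308333, n = 88
FV = $100.00 × ((1 + 0.037/12)^88 − 1) / (0.037/12)
FV = $100.00 × 100.918306
FV = $10,091.83

FV = PMT × ((1+r)^n - 1)/r = $10,091.83


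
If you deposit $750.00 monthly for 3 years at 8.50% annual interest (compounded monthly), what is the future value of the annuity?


Future value of an ordinary annuity: FV = PMT × ((1 + r)^n − 1) / r
Monthly rate r = 0.085/12 ≈ 0.00708333, n = 36
FV = $750.00 × ((1 + 0.085/12)^36 − 1) / (0.085/12)
FV = $750.00 × 40.842659
FV = $30,631.99

FV = PMT × ((1+r)^n - 1)/r = $30,631.99


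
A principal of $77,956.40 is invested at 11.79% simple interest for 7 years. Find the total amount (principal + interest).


Total amount formula: A = P(1 + rt) = P + P·r·t
Interest: I = P × r × t = $77,956.40 × 0.1179 × 7 = $64,337.42
A = P + I = $77,956.40 + $64,337.42 = $142,293.82

A = P + I = P(1 + rt) = $142,293.82


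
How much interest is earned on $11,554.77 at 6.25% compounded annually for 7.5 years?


Compound interest earned = final amount − principal.
A = P(1 + r/n)^(nt) = $11,554.77 × (1 + 0.0625/1)^(1 × 7.5) = $18,206.58
Interest = A − P = $18,206.58 − $11,554.77 = $6,651.81

Interest = A - P = $6,651.81


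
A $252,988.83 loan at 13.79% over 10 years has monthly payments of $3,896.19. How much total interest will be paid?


Total paid over the life of the loan = PMT × n.
Total paid = $3,896.19 × 120 = $467,542.80
Total interest = total paid − principal = $467,542.80 − $252,988.83 = $214,553.97

Total interest = (PMT × n) - PV = $214,553.97


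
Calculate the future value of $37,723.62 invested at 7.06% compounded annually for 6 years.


Compound interest formula: A = P(1 + r/n)^(nt)
A = $37,723.62 × (1 + 0.0706/1)^(1 × 6)
Growth factor: (1 + 0.0706/1)^6 = 1.5057866
A = $37,723.62 × 1.5057866
A = $56,803.72

A = P(1 + r/n)^(nt) = $56,803.72


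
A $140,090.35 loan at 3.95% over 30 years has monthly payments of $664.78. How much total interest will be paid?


Total paid over the life of the loan = PMT × n.
Total paid = $664.78 × 360 = $239,320.80
Total interest = total paid − principal = $239,320.80 − $140,090.35 = $99,230.45

Total interest = (PMT × n) - PV = $99,230.45


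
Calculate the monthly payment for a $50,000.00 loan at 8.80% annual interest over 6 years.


Loan payment formula: PMT = PV × r / (1 − (1 + r)^(−n))
Monthly rate r = 0.088/12 ≈ 0.00733333, n = 72 months
Denominator: 1 − (1 + 0.088/12)^(−72) = 0.409079
PMT = $50,000.00 × (0.088/12) / 0.409079
PMT = $896.32 per month

PMT = PV × r / (1-(1+r)^(-n)) = $896.32/month


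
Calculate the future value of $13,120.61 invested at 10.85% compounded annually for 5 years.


Compound interest formula: A = P(1 + r/n)^(nt)
A = $13,120.61 × (1 + 0.1085/1)^(1 × 5)
Growth factor: (1 + 0.1085/1)^5 = 1.6737034
A = $13,120.61 × 1.6737034
A = $21,960.01

A = P(1 + r/n)^(nt) = $21,960.01


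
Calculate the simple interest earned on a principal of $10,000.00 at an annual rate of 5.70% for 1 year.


Simple interest formula: I = P × r × t
I = $10,000.00 × 0.057 × 1
I = $570.00

I = P × r × t = $570.00


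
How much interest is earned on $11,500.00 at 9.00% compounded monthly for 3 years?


Compound interest earned = final amount − principal.
A = P(1 + r/n)^(nt) = $11,500.00 × (1 + 0.09/12)^(12 × 3) = $15,049.42
Interest = A − P = $15,049.42 − $11,500.00 = $3,549.42

Interest = A - P = $3,549.42


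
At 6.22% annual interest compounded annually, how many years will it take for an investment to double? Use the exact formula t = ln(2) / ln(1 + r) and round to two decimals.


Doubling condition: (1 + r)^t = 2
Take ln of both sides: t × ln(1 + r) = ln(2)
t = ln(2) / ln(1 + r)
t = 0.693147 / 0.060342
t = 11.49

t = ln(2) / ln(1 + r) = 11.49 years


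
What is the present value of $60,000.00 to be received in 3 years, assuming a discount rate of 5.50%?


Present value formula: PV = FV / (1 + r)^t
PV = $60,000.00 / (1 + 0.055)^3
PV = $60,000.00 / 1.1742414
PV = $51,096.82

PV = FV / (1 + r)^t = $51,096.82


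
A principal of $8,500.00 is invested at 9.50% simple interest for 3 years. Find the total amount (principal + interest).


Total amount formula: A = P(1 + rt) = P + P·r·t
Interest: I = P × r × t = $8,500.00 × 0.095 × 3 = $2,422.50
A = P + I = $8,500.00 + $2,422.50 = $10,922.50

A = P + I = P(1 + rt) = $10,922.50


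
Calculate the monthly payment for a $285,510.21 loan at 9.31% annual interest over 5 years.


Loan payment formula: PMT = PV × r / (1 − (1 + r)^(−n))
Monthly rate r = 0.0931/12 ≈ 0.00775833, n = 60 months
Denominator: 1 − (1 + 0.0931/12)^(−60) = 0.371050
PMT = $285,510.21 × (0.0931/12) / 0.371050
PMT = $5,969.77 per month

PMT = PV × r / (1-(1+r)^(-n)) = $5,969.77/month


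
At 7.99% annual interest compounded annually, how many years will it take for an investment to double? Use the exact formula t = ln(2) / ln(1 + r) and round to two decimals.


Doubling condition: (1 + r)^t = 2
Take ln of both sides: t × ln(1 + r) = ln(2)
t = ln(2) / ln(1 + r)
t = 0.693147 / 0.076868
t = 9.02

t = ln(2) / ln(1 + r) = 9.02 years


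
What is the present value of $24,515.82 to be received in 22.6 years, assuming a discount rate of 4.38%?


Present value formula: PV = FV / (1 + r)^t
PV = $24,515.82 / (1 + 0.0438)^22.6
PV = $24,515.82 / 2.634819
PV = $9,304.56

PV = FV / (1 + r)^t = $9,304.56


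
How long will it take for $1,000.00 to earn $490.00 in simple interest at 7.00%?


Rearrange the simple interest formula for t:
I = P × r × t  ⇒  t = I / (P × r)
t = $490.00 / ($1,000.00 × 0.07)
t = 7

t = I/(P×r) = 7 years


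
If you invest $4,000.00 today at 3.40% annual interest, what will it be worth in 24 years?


Future value formula: FV = PV × (1 + r)^t
FV = $4,000.00 × (1 + 0.034)^24
FV = $4,000.00 × 2.230966
FV = $8,923.86

FV = PV × (1 + r)^t = $8,923.86


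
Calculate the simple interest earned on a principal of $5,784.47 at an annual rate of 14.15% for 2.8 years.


Simple interest formula: I = P × r × t
I = $5,784.47 × 0.1415 × 2.8
I = $2,291.81

I = P × r × t = $2,291.81


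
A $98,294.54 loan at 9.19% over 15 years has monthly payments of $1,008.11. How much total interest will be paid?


Total paid over the life of the loan = PMT × n.
Total paid = $1,008.11 × 180 = $181,459.80
Total interest = total paid − principal = $181,459.80 − $98,294.54 = $83,165.26

Total interest = (PMT × n) - PV = $83,165.26


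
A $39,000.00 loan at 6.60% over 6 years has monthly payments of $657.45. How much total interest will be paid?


Total paid over the life of the loan = PMT × n.
Total paid = $657.45 × 72 = $47,336.40
Total interest = total paid − principal = $47,336.40 − $39,000.00 = $8,336.40

Total interest = (PMT × n) - PV = $8,336.40


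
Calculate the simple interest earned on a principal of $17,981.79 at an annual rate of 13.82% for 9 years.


Simple interest formula: I = P × r × t
I = $17,981.79 × 0.1382 × 9
I = $22,365.75

I = P × r × t = $22,365.75


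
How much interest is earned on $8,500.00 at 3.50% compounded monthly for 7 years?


Compound interest earned = final amount − principal.
A = P(1 + r/n)^(nt) = $8,500.00 × (1 + 0.035/12)^(12 × 7) = $10,855.91
Interest = A − P = $10,855.91 − $8,500.00 = $2,355.91

Interest = A - P = $2,355.91


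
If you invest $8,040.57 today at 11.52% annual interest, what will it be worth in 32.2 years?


Future value formula: FV = PV × (1 + r)^t
FV = $8,040.57 × (1 + 0.1152)^32.2
FV = $8,040.57 × 33.4779531
FV = $269,181.83

FV = PV × (1 + r)^t = $269,181.83


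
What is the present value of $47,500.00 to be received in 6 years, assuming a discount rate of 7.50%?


Present value formula: PV = FV / (1 + r)^t
PV = $47,500.00 / (1 + 0.075)^6
PV = $47,500.00 / 1.5433015
PV = $30,778.17

PV = FV / (1 + r)^t = $30,778.17


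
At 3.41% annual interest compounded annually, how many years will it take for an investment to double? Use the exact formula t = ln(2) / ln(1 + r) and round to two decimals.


Doubling condition: (1 + r)^t = 2
Take ln of both sides: t × ln(1 + r) = ln(2)
t = ln(2) / ln(1 + r)
t = 0.693147 / 0.033531
t = 20.67

t = ln(2) / ln(1 + r) = 20.67 years


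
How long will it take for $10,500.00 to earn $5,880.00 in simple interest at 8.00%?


Rearrange the simple interest formula for t:
I = P × r × t  ⇒  t = I / (P × r)
t = $5,880.00 / ($10,500.00 × 0.08)
t = 7

t = I/(P×r) = 7 years


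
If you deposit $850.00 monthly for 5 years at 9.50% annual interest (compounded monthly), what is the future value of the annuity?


Future value of an ordinary annuity: FV = PMT × ((1 + r)^n − 1) / r
Monthly rate r = 0.095/12 ≈ 0.00791667, n = 60
FV = $850.00 × ((1 + 0.095/12)^60 − 1) / (0.095/12)
FV = $850.00 × 76.422249
FV = $64,958.91

FV = PMT × ((1+r)^n - 1)/r = $64,958.91


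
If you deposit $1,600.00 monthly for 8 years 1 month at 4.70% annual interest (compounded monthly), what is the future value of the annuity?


Future value of an ordinary annuity: FV = PMT × ((1 + r)^n − 1) / r
Monthly rate r = 0.047/12 ≈ 0.00391667, n = 97
FV = $1,600.00 × ((1 + 0.047/12)^97 − 1) / (0.047/12)
FV = $1,600.00 × 117.722073
FV = $188,355.32

FV = PMT × ((1+r)^n - 1)/r = $188,355.32


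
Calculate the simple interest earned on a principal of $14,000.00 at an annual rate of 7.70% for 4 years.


Simple interest formula: I = P × r × t
I = $14,000.00 × 0.077 × 4
I = $4,312.00

I = P × r × t = $4,312.00


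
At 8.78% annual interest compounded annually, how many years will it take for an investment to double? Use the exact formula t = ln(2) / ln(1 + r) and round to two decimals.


Doubling condition: (1 + r)^t = 2
Take ln of both sides: t × ln(1 + r) = ln(2)
t = ln(2) / ln(1 + r)
t = 0.693147 / 0.084157
t = 8.24

t = ln(2) / ln(1 + r) = 8.24 years


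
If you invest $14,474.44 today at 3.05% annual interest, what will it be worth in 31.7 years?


Future value formula: FV = PV × (1 + r)^t
FV = $14,474.44 × (1 + 0.0305)^31.7
FV = $14,474.44 × 2.591919
FV = $37,516.58

FV = PV × (1 + r)^t = $37,516.58


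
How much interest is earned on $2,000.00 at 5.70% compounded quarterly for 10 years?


Compound interest earned = final amount − principal.
A = P(1 + r/n)^(nt) = $2,000.00 × (1 + 0.057/4)^(4 × 10) = $3,522.33
Interest = A − P = $3,522.33 − $2,000.00 = $1,522.33

Interest = A - P = $1,522.33


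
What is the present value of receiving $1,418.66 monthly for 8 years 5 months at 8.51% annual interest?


Present value of an ordinary annuity: PV = PMT × (1 − (1 + r)^(−n)) / r
Monthly rate r = 0.0851/12 ≈ 0.00709167, n = 101
PV = $1,418.66 × (1 − (1 + 0.0851/12)^(−101)) / (0.0851/12)
PV = $1,418.66 × 71.941690
PV = $102,060.80

PV = PMT × (1-(1+r)^(-n))/r = $102,060.80


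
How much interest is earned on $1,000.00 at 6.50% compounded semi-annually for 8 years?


Compound interest earned = final amount − principal.
A = P(1 + r/n)^(nt) = $1,000.00 × (1 + 0.065/2)^(2 × 8) = $1,668.17
Interest = A − P = $1,668.17 − $1,000.00 = $668.17

Interest = A - P = $668.17


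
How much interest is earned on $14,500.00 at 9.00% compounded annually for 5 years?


Compound interest earned = final amount − principal.
A = P(1 + r/n)^(nt) = $14,500.00 × (1 + 0.09/1)^(1 × 5) = $22,310.05
Interest = A − P = $22,310.05 − $14,500.00 = $7,810.05

Interest = A - P = $7,810.05


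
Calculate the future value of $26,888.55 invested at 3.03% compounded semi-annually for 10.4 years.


Compound interest formula: A = P(1 + r/n)^(nt)
A = $26,888.55 × (1 + 0.0303/2)^(2 × 10.4)
Growth factor: (1 + 0.0303/2)^20.8 = 1.367189
A = $26,888.55 × 1.367189
A = $36,761.73

A = P(1 + r/n)^(nt) = $36,761.73


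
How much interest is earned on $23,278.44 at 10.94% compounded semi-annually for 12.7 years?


Compound interest earned = final amount − principal.
A = P(1 + r/n)^(nt) = $23,278.44 × (1 + 0.1094/2)^(2 × 12.7) = $90,038.68
Interest = A − P = $90,038.68 − $23,278.44 = $66,760.24

Interest = A - P = $66,760.24


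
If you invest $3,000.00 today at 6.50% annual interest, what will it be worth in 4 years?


Future value formula: FV = PV × (1 + r)^t
FV = $3,000.00 × (1 + 0.065)^4
FV = $3,000.00 × 1.286466
FV = $3,859.40

FV = PV × (1 + r)^t = $3,859.40


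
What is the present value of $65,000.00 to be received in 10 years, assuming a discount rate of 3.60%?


Present value formula: PV = FV / (1 + r)^t
PV = $65,000.00 / (1 + 0.036)^10
PV = $65,000.00 / 1.424287143
PV = $45,636.86

PV = FV / (1 + r)^t = $45,636.86


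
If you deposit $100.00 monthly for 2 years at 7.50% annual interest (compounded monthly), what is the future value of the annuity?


Future value of an ordinary annuity: FV = PMT × ((1 + r)^n − 1) / r
Monthly rate r = 0.075/12 = 0.00625, n = 24
FV = $100.00 × ((1 + 0.075/12)^24 − 1) / (0.075/12)
FV = $100.00 × 25.806723
FV = $2,580.67

FV = PMT × ((1+r)^n - 1)/r = $2,580.67


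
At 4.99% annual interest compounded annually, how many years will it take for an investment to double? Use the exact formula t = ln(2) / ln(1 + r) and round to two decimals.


Doubling condition: (1 + r)^t = 2
Take ln of both sides: t × ln(1 + r) = ln(2)
t = ln(2) / ln(1 + r)
t = 0.693147 / 0.048695
t = 14.23

t = ln(2) / ln(1 + r) = 14.23 years


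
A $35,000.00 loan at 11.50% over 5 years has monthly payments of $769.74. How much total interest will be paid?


Total paid over the life of the loan = PMT × n.
Total paid = $769.74 × 60 = $46,184.40
Total interest = total paid − principal = $46,184.40 − $35,000.00 = $11,184.40

Total interest = (PMT × n) - PV = $11,184.40


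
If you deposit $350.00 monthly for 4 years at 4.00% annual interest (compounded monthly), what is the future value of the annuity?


Future value of an ordinary annuity: FV = PMT × ((1 + r)^n − 1) / r
Monthly rate r = 0.04/12 ≈ 0.00333333, n = 48
FV = $350.00 × ((1 + 0.04/12)^48 − 1) / (0.04/12)
FV = $350.00 × 51.959601
FV = $18,185.86

FV = PMT × ((1+r)^n - 1)/r = $18,185.86


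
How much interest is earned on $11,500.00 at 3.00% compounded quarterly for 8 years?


Compound interest earned = final amount − principal.
A = P(1 + r/n)^(nt) = $11,500.00 × (1 + 0.03/4)^(4 × 8) = $14,606.28
Interest = A − P = $14,606.28 − $11,500.00 = $3,106.28

Interest = A - P = $3,106.28


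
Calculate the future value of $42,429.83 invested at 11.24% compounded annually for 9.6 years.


Compound interest formula: A = P(1 + r/n)^(nt)
A = $42,429.83 × (1 + 0.1124/1)^(1 × 9.6)
Growth factor: (1 + 0.1124/1)^9.6 = 2.780388
A = $42,429.83 × 2.780388
A = $117,971.39

A = P(1 + r/n)^(nt) = $117,971.39
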